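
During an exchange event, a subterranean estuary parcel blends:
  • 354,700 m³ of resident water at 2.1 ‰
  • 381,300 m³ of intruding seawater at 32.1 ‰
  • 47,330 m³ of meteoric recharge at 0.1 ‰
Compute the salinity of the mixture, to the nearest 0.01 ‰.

16.58 ‰

Weighted by volume,
salt = 354,700×2.1 + 381,300×32.1 + 47,330×0.1 = 744,870 + 12,239,730 + 4,733 = 12,989,333
volume = 354,700 + 381,300 + 47,330 = 783,330 m³
S = 12,989,333 / 783,330 = 16.5822 ‰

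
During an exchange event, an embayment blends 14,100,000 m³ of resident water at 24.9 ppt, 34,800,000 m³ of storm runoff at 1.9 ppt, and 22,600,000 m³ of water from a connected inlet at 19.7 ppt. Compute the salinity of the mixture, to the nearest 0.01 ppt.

12.06 ppt

Mass of salt is conserved:
salt = 14,100,000×24.9 + 34,800,000×1.9 + 22,600,000×19.7 = 351,090,000 + 66,120,000 + 445,220,000 = 862,430,000
volume = 14,100,000 + 34,800,000 + 22,600,000 = 71,500,000 m³
S = 862,430,000 / 71,500,000 = 12.062 ppt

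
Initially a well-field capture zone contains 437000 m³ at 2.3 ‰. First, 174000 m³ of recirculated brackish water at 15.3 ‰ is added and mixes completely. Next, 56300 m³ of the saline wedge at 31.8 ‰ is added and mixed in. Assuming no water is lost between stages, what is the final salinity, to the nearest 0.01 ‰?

8.18 ‰

Total salt / total volume:
Initial salt = 437,000×2.3 = 1,005,100
After stage 1: salt = 1,005,100 + 174,000×15.3 = 3,667,300; volume = 611,000 m³; S = 6.002 ‰
After stage 2: salt = 3,667,300 + 56,300×31.8 = 5,457,640; volume = 667,300 m³
S = 5,457,640 / 667,300 = 8.1787 ‰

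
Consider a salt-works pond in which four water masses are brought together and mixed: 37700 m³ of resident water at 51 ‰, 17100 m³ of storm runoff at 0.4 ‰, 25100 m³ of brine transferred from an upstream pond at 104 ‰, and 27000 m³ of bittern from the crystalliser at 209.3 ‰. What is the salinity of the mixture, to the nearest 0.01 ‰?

95.33 ‰

Weighted by volume,
salt = 37,700×51 + 17,100×0.4 + 25,100×104 + 27,000×209.3 = 1,922,700 + 6,840 + 2,610,400 + 5,651,100 = 10,191,040
volume = 37,700 + 17,100 + 25,100 + 27,000 = 106,900 m³
S = 10,191,040 / 106,900 = 95.3325 ‰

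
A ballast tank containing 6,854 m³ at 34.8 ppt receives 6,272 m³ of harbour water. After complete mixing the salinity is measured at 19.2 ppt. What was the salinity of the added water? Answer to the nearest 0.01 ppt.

2.15 ppt

Salt balance: 6,854×34.8 + 6,272×S = 13,126×19.2
238,519.2 + 6,272·S = 252,019.2
S = (252,019.2 − 238,519.2) / 6,272 = 2.1524 ppt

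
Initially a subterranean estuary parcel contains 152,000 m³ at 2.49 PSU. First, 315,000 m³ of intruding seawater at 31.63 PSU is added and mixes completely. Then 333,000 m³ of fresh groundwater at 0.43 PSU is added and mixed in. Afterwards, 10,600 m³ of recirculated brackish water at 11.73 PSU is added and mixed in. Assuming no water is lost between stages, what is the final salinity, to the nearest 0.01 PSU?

13.09 PSU

By conservation of dissolved salt,
Initial salt = 152,000×2.49 = 378,480
After stage 1: salt = 378,480 + 315,000×31.63 = 10,341,930; volume = 467,000 m³; S = 22.145 PSU
After stage 2: salt = 10,341,930 + 333,000×0.43 = 10,485,120; volume = 800,000 m³; S = 13.106 PSU
After stage 3: salt = 10,485,120 + 10,600×11.73 = 10,609,458; volume = 810,600 m³
S = 10,609,458 / 810,600 = 13.0884 PSU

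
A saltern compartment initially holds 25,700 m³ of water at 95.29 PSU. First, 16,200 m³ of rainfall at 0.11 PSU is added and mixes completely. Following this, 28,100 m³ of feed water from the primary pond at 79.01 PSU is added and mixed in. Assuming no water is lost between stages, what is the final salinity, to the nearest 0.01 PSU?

Total salt / total volume:
Initial salt = 25,700×95.29 = 2,448,953
After stage 1: salt = 2,448,953 + 16,200×0.11 = 2,450,735; volume = 41,900 m³; S = 58.49 PSU
After stage 2: salt = 2,450,735 + 28,100×79.01 = 4,670,916; volume = 70,000 m³
S = 4,670,916 / 70,000 = 66.7274 PSU

66.73 PSU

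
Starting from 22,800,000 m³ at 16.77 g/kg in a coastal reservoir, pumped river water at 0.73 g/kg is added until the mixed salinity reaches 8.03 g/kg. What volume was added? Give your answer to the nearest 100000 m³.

27300000 m³

Salt balance: 22,800,000×16.77 + V×0.73 = (22,800,000+V)×8.03
382,356,000 + 0.73V = 183,084,000 + 8.03V
199,272,000 = 7.3V
V = 27,297,534.25 m³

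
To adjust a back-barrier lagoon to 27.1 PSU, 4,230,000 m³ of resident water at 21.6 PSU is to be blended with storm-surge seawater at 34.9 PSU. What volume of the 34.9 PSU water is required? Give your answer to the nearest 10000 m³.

2980000 m³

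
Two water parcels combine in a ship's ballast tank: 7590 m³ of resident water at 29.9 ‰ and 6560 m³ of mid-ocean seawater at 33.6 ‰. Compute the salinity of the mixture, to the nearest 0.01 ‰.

31.62 ‰

Salt balance:
salt = 7,590×29.9 + 6,560×33.6 = 226,941 + 220,416 = 447,357
volume = 7,590 + 6,560 = 14,150 m³
S = 447,357 / 14,150 = 31.6153 ‰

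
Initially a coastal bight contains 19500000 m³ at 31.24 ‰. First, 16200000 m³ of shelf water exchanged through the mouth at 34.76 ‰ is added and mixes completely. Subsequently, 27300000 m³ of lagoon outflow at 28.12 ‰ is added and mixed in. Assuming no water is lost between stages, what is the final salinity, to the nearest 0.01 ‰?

30.79 ‰

Mass of salt is conserved:
Initial salt = 19,500,000×31.24 = 609,180,000
After stage 1: salt = 609,180,000 + 16,200,000×34.76 = 1,172,292,000; volume = 35,700,000 m³; S = 32.837 ‰
After stage 2: salt = 1,172,292,000 + 27,300,000×28.12 = 1,939,968,000; volume = 63,000,000 m³
S = 1,939,968,000 / 63,000,000 = 30.7931 ‰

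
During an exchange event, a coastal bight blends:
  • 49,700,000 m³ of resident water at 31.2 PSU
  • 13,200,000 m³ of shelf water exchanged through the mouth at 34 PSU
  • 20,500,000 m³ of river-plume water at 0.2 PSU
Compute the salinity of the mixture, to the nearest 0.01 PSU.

24.02 PSU

By conservation of dissolved salt,
salt = 49,700,000×31.2 + 13,200,000×34 + 20,500,000×0.2 = 1,550,640,000 + 448,800,000 + 4,100,000 = 2,003,540,000
volume = 49,700,000 + 13,200,000 + 20,500,000 = 83,400,000 m³
S = 2,003,540,000 / 83,400,000 = 24.0233 PSU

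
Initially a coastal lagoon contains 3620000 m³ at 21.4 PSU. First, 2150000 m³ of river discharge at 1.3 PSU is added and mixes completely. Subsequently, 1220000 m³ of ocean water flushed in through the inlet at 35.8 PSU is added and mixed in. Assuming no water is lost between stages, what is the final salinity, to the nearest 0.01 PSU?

Total salt / total volume:
Initial salt = 3,620,000×21.4 = 77,468,000
After stage 1: salt = 77,468,000 + 2,150,000×1.3 = 80,263,000; volume = 5,770,000 m³; S = 13.91 PSU
After stage 2: salt = 80,263,000 + 1,220,000×35.8 = 123,939,000; volume = 6,990,000 m³
S = 123,939,000 / 6,990,000 = 17.7309 PSU

17.73 PSU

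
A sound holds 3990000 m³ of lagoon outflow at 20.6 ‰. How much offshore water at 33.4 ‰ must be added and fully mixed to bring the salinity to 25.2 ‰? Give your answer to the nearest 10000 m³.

2240000 m³

Salt balance: 3,990,000×20.6 + V×33.4 = (3,990,000+V)×25.2
82,194,000 + 33.4V = 100,548,000 + 25.2V
18,354,000 = 8.2V
V = 2,238,292.68 m³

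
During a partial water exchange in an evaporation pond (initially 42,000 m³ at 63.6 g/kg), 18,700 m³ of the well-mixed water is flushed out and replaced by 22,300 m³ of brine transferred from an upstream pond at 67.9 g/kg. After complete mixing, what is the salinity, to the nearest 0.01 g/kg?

Remaining after removal: 23,300 m³ at 63.6 g/kg (salt = 1,481,880)
After addition: salt = 1,481,880 + 22,300×67.9 = 2,996,050; volume = 45,600 m³
S = 2,996,050 / 45,600 = 65.7029 g/kg

65.70 g/kg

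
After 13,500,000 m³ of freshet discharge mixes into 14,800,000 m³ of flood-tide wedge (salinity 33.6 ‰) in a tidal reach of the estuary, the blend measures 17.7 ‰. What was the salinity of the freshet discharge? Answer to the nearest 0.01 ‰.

0.27 ‰

Salt balance: 14,800,000×33.6 + 13,500,000×S = 28,300,000×17.7
497,280,000 + 13,500,000·S = 500,910,000
S = (500,910,000 − 497,280,000) / 13,500,000 = 0.2689 ‰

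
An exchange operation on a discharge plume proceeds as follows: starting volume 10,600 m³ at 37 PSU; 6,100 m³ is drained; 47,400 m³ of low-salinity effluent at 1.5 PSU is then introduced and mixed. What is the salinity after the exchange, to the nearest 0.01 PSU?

4.58 PSU

Remaining after removal: 4,500 m³ at 37 PSU (salt = 166,500)
After addition: salt = 166,500 + 47,400×1.5 = 237,600; volume = 51,900 m³
S = 237,600 / 51,900 = 4.578 PSU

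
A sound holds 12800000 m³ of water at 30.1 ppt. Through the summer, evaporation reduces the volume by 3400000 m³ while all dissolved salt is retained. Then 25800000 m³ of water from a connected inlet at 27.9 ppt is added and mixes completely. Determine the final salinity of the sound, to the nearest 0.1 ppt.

After evaporation: salt = 12,800,000×30.1 = 385,280,000; volume = 12,800,000 − 3,400,000 = 9,400,000 m³
After mixing: salt = 385,280,000 + 25,800,000×27.9 = 1,105,100,000; volume = 9,400,000 + 25,800,000 = 35,200,000 m³
S = 1,105,100,000 / 35,200,000 = 31.3949 ppt

31.4 ppt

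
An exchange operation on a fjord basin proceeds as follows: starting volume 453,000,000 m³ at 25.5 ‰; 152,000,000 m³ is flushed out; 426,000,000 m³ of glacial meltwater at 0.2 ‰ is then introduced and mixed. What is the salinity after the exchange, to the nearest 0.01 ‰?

Remaining after removal: 301,000,000 m³ at 25.5 ‰ (salt = 7,675,500,000)
After addition: salt = 7,675,500,000 + 426,000,000×0.2 = 7,760,700,000; volume = 727,000,000 m³
S = 7,760,700,000 / 727,000,000 = 10.675 ‰

10.67 ‰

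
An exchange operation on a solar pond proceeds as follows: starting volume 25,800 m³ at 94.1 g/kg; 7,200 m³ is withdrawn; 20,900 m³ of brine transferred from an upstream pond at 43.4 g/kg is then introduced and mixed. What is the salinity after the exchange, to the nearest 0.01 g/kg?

67.27 g/kg

Remaining after removal: 18,600 m³ at 94.1 g/kg (salt = 1,750,260)
After addition: salt = 1,750,260 + 20,900×43.4 = 2,657,320; volume = 39,500 m³
S = 2,657,320 / 39,500 = 67.2739 g/kg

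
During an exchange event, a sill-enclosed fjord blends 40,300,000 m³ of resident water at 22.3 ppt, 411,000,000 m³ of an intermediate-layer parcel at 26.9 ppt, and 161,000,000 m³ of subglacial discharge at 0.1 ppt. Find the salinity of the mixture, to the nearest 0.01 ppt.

Conserving salt mass:
salt = 40,300,000×22.3 + 411,000,000×26.9 + 161,000,000×0.1 = 898,690,000 + 11,055,900,000 + 16,100,000 = 11,970,690,000
volume = 40,300,000 + 411,000,000 + 161,000,000 = 612,300,000 m³
S = 11,970,690,000 / 612,300,000 = 19.5504 ppt

19.55 ppt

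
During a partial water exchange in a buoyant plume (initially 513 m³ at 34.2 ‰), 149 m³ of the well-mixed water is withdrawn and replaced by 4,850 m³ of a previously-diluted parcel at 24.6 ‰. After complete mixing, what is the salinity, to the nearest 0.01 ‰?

Remaining after removal: 364 m³ at 34.2 ‰ (salt = 12,448.8)
After addition: salt = 12,448.8 + 4,850×24.6 = 131,758.8; volume = 5,214 m³
S = 131,758.8 / 5,214 = 25.2702 ‰

25.27 ‰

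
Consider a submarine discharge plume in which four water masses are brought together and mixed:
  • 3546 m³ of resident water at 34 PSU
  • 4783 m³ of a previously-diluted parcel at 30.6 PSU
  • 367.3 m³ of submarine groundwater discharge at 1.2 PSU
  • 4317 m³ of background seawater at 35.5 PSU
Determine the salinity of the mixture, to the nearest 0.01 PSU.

32.32 PSU

Salt balance:
salt = 3,546×34 + 4,783×30.6 + 367.3×1.2 + 4,317×35.5 = 120,564 + 146,359.8 + 440.76 + 153,253.5 = 420,618.06
volume = 3,546 + 4,783 + 367.3 + 4,317 = 13,013.3 m³
S = 420,618.06 / 13,013.3 = 32.3222 PSU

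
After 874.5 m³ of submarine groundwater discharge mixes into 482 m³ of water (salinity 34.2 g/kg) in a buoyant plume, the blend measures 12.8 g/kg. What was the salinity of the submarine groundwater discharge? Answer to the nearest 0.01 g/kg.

Salt balance: 482×34.2 + 874.5×S = 1,356.5×12.8
16,484.4 + 874.5·S = 17,363.2
S = (17,363.2 − 16,484.4) / 874.5 = 1.0049 g/kg

1.00 g/kg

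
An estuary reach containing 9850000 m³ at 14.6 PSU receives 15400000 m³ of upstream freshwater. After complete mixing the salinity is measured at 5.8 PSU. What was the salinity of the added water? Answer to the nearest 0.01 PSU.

Salt balance: 9,850,000×14.6 + 15,400,000×S = 25,250,000×5.8
143,810,000 + 15,400,000·S = 146,450,000
S = (146,450,000 − 143,810,000) / 15,400,000 = 0.1714 PSU

0.17 PSU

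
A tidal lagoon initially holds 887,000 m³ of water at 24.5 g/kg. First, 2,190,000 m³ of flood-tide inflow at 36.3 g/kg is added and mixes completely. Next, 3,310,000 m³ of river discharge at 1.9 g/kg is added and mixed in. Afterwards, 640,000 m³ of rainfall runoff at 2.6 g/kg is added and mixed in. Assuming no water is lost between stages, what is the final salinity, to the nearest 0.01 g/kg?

15.54 g/kg

Weighted by volume,
Initial salt = 887,000×24.5 = 21,731,500
After stage 1: salt = 21,731,500 + 2,190,000×36.3 = 101,228,500; volume = 3,077,000 m³; S = 32.898 g/kg
After stage 2: salt = 101,228,500 + 3,310,000×1.9 = 107,517,500; volume = 6,387,000 m³; S = 16.834 g/kg
After stage 3: salt = 107,517,500 + 640,000×2.6 = 109,181,500; volume = 7,027,000 m³
S = 109,181,500 / 7,027,000 = 15.5374 g/kg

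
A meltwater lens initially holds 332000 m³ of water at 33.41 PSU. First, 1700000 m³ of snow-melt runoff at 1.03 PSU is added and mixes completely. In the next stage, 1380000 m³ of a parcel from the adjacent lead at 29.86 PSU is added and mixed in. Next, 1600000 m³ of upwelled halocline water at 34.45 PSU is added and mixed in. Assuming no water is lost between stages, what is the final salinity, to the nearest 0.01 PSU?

21.78 PSU

Total salt / total volume:
Initial salt = 332,000×33.41 = 11,092,120
After stage 1: salt = 11,092,120 + 1,700,000×1.03 = 12,843,120; volume = 2,032,000 m³; S = 6.32 PSU
After stage 2: salt = 12,843,120 + 1,380,000×29.86 = 54,049,920; volume = 3,412,000 m³; S = 15.841 PSU
After stage 3: salt = 54,049,920 + 1,600,000×34.45 = 109,169,920; volume = 5,012,000 m³
S = 109,169,920 / 5,012,000 = 21.7817 PSU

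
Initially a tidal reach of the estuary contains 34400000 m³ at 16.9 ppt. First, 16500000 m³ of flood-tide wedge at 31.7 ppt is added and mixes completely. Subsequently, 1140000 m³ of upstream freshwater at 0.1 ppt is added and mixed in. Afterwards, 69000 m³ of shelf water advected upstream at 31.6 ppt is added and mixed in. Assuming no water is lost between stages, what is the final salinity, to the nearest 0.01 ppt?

21.24 ppt

Total salt / total volume:
Initial salt = 34,400,000×16.9 = 581,360,000
After stage 1: salt = 581,360,000 + 16,500,000×31.7 = 1,104,410,000; volume = 50,900,000 m³; S = 21.698 ppt
After stage 2: salt = 1,104,410,000 + 1,140,000×0.1 = 1,104,524,000; volume = 52,040,000 m³; S = 21.225 ppt
After stage 3: salt = 1,104,524,000 + 69,000×31.6 = 1,106,704,400; volume = 52,109,000 m³
S = 1,106,704,400 / 52,109,000 = 21.2383 ppt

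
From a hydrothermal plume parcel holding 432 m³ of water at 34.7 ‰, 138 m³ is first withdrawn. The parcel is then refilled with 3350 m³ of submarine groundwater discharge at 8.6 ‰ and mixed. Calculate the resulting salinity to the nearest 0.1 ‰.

Remaining after removal: 294 m³ at 34.7 ‰ (salt = 10,201.8)
After addition: salt = 10,201.8 + 3,350×8.6 = 39,011.8; volume = 3,644 m³
S = 39,011.8 / 3,644 = 10.7058 ‰

10.7 ‰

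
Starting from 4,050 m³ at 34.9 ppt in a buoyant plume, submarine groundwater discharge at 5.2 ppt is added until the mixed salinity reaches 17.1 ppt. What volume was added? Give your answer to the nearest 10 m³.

Salt balance: 4,050×34.9 + V×5.2 = (4,050+V)×17.1
141,345 + 5.2V = 69,255 + 17.1V
72,090 = 11.9V
V = 6,057.98 m³

6060 m³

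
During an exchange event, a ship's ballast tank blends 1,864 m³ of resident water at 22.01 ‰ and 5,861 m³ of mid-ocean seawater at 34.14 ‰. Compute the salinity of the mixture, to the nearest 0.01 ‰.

31.21 ‰

Total salt / total volume:
salt = 1,864×22.01 + 5,861×34.14 = 41,026.64 + 200,094.54 = 241,121.18
volume = 1,864 + 5,861 = 7,725 m³
S = 241,121.18 / 7,725 = 31.2131 ‰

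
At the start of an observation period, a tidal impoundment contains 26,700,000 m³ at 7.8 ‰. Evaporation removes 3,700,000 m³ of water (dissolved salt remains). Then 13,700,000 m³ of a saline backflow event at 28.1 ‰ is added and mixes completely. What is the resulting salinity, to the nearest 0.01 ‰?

After evaporation: salt = 26,700,000×7.8 = 208,260,000; volume = 26,700,000 − 3,700,000 = 23,000,000 m³
After mixing: salt = 208,260,000 + 13,700,000×28.1 = 593,230,000; volume = 23,000,000 + 13,700,000 = 36,700,000 m³
S = 593,230,000 / 36,700,000 = 16.1643 ‰

16.16 ‰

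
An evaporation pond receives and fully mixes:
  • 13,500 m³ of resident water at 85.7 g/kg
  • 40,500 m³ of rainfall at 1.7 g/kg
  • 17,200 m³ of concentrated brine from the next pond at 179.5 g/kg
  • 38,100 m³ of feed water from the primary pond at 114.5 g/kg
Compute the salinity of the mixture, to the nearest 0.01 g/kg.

Conserving salt mass:
salt = 13,500×85.7 + 40,500×1.7 + 17,200×179.5 + 38,100×114.5 = 1,156,950 + 68,850 + 3,087,400 + 4,362,450 = 8,675,650
volume = 13,500 + 40,500 + 17,200 + 38,100 = 109,300 m³
S = 8,675,650 / 109,300 = 79.3747 g/kg

79.37 g/kg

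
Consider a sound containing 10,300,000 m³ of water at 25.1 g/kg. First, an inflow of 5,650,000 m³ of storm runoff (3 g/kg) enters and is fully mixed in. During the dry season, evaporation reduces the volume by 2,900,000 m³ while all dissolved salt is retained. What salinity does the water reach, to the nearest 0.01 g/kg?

21.11 g/kg

After mixing: salt = 10,300,000×25.1 + 5,650,000×3 = 275,480,000; volume = 15,950,000 m³
After evaporation: salt unchanged = 275,480,000; volume = 15,950,000 − 2,900,000 = 13,050,000 m³
S = 275,480,000 / 13,050,000 = 21.1096 g/kg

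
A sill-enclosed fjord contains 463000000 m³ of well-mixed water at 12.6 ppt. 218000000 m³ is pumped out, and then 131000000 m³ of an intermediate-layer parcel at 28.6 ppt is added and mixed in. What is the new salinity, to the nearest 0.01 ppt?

Remaining after removal: 245,000,000 m³ at 12.6 ppt (salt = 3,087,000,000)
After addition: salt = 3,087,000,000 + 131,000,000×28.6 = 6,833,600,000; volume = 376,000,000 m³
S = 6,833,600,000 / 376,000,000 = 18.1745 ppt

18.17 ppt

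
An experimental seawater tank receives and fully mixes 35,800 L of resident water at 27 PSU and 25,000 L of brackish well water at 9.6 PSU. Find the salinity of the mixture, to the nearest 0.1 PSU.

19.8 PSU

Total salt / total volume:
salt = 35,800×27 + 25,000×9.6 = 966,600 + 240,000 = 1,206,600
volume = 35,800 + 25,000 = 60,800 L
S = 1,206,600 / 60,800 = 19.845 PSU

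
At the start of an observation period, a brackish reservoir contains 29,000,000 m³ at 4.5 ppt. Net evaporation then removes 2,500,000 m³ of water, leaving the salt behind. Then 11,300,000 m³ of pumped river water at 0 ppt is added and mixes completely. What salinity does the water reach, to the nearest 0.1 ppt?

3.5 ppt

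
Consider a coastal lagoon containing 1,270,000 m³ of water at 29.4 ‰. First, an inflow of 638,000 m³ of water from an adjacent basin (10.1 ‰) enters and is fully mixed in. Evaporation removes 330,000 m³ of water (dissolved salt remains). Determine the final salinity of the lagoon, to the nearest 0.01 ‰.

27.75 ‰

After mixing: salt = 1,270,000×29.4 + 638,000×10.1 = 43,781,800; volume = 1,908,000 m³
After evaporation: salt unchanged = 43,781,800; volume = 1,908,000 − 330,000 = 1,578,000 m³
S = 43,781,800 / 1,578,000 = 27.7451 ‰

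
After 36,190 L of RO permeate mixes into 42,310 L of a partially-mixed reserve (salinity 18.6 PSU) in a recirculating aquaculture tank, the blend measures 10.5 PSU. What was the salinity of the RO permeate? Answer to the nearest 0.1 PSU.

Salt balance: 42,310×18.6 + 36,190×S = 78,500×10.5
786,966 + 36,190·S = 824,250
S = (824,250 − 786,966) / 36,190 = 1.0302 PSU

1.0 PSU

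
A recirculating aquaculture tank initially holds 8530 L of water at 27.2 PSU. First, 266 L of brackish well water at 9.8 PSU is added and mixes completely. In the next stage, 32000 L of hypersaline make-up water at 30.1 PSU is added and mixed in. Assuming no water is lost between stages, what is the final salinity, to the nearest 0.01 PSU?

29.36 PSU

Mass of salt is conserved:
Initial salt = 8,530×27.2 = 232,016
After stage 1: salt = 232,016 + 266×9.8 = 234,622.8; volume = 8,796 L; S = 26.674 PSU
After stage 2: salt = 234,622.8 + 32,000×30.1 = 1,197,822.8; volume = 40,796 L
S = 1,197,822.8 / 40,796 = 29.3613 PSU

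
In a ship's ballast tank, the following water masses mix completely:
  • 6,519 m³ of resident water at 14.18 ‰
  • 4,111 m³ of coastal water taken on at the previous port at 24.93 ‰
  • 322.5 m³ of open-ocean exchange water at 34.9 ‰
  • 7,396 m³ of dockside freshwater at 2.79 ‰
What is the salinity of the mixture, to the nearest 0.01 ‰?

Conserving salt mass:
salt = 6,519×14.18 + 4,111×24.93 + 322.5×34.9 + 7,396×2.79 = 92,439.42 + 102,487.23 + 11,255.25 + 20,634.84 = 226,816.74
volume = 6,519 + 4,111 + 322.5 + 7,396 = 18,348.5 m³
S = 226,816.74 / 18,348.5 = 12.3616 ‰

12.36 ‰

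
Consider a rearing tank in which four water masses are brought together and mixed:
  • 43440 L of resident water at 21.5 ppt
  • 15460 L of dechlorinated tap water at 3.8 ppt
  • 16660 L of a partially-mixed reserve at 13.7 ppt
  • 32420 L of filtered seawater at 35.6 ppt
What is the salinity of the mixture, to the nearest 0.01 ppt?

22.00 ppt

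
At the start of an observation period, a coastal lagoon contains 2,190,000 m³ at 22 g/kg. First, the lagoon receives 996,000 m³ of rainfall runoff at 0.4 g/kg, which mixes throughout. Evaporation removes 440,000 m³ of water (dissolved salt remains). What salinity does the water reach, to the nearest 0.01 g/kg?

17.69 g/kg

After mixing: salt = 2,190,000×22 + 996,000×0.4 = 48,578,400; volume = 3,186,000 m³
After evaporation: salt unchanged = 48,578,400; volume = 3,186,000 − 440,000 = 2,746,000 m³
S = 48,578,400 / 2,746,000 = 17.6906 g/kg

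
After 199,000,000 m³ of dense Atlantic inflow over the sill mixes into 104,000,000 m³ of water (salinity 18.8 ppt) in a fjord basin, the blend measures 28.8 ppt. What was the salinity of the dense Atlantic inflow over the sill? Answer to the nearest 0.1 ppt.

34.0 ppt

Salt balance: 104,000,000×18.8 + 199,000,000×S = 303,000,000×28.8
1,955,200,000 + 199,000,000·S = 8,726,400,000
S = (8,726,400,000 − 1,955,200,000) / 199,000,000 = 34.0261 ppt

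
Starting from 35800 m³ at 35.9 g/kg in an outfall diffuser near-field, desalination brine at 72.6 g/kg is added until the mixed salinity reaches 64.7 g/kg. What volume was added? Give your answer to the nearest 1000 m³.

Salt balance: 35,800×35.9 + V×72.6 = (35,800+V)×64.7
1,285,220 + 72.6V = 2,316,260 + 64.7V
1,031,040 = 7.9V
V = 130,511.39 m³

131000 m³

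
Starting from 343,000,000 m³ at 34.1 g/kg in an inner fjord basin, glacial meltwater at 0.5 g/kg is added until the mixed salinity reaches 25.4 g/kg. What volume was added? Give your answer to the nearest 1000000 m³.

120000000 m³

Salt balance: 343,000,000×34.1 + V×0.5 = (343,000,000+V)×25.4
11,696,300,000 + 0.5V = 8,712,200,000 + 25.4V
2,984,100,000 = 24.9V
V = 119,843,373.49 m³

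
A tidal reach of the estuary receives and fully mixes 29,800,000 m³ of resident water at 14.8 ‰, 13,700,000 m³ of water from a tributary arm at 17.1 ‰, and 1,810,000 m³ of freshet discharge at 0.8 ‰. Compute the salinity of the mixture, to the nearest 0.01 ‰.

14.94 ‰

Weighted by volume,
salt = 29,800,000×14.8 + 13,700,000×17.1 + 1,810,000×0.8 = 441,040,000 + 234,270,000 + 1,448,000 = 676,758,000
volume = 29,800,000 + 13,700,000 + 1,810,000 = 45,310,000 m³
S = 676,758,000 / 45,310,000 = 14.9362 ‰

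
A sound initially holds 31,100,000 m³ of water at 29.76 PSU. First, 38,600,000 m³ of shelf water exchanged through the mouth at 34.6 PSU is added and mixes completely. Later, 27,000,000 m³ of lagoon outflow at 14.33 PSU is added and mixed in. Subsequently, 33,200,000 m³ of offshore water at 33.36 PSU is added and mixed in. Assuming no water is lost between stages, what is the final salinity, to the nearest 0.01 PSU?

Conserving salt mass:
Initial salt = 31,100,000×29.76 = 925,536,000
After stage 1: salt = 925,536,000 + 38,600,000×34.6 = 2,261,096,000; volume = 69,700,000 m³; S = 32.44 PSU
After stage 2: salt = 2,261,096,000 + 27,000,000×14.33 = 2,648,006,000; volume = 96,700,000 m³; S = 27.384 PSU
After stage 3: salt = 2,648,006,000 + 33,200,000×33.36 = 3,755,558,000; volume = 129,900,000 m³
S = 3,755,558,000 / 129,900,000 = 28.9111 PSU

28.91 PSU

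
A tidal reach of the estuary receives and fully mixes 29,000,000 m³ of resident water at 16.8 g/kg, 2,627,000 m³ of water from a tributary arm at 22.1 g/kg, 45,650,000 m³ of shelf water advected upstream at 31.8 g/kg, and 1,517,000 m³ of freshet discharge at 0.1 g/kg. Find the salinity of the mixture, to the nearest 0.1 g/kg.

25.3 g/kg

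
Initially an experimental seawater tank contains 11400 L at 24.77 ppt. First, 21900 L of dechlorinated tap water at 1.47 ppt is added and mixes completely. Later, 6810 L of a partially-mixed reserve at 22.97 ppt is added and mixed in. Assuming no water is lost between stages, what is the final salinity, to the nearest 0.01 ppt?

Weighted by volume,
Initial salt = 11,400×24.77 = 282,378
After stage 1: salt = 282,378 + 21,900×1.47 = 314,571; volume = 33,300 L; S = 9.447 ppt
After stage 2: salt = 314,571 + 6,810×22.97 = 470,996.7; volume = 40,110 L
S = 470,996.7 / 40,110 = 11.7426 ppt

11.74 ppt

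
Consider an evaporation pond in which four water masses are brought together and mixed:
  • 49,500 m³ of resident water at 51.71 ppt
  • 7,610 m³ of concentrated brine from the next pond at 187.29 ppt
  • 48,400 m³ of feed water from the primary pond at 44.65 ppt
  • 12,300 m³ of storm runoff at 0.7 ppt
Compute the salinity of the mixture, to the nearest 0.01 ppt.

52.24 ppt

By conservation of dissolved salt,
salt = 49,500×51.71 + 7,610×187.29 + 48,400×44.65 + 12,300×0.7 = 2,559,645 + 1,425,276.9 + 2,161,060 + 8,610 = 6,154,591.9
volume = 49,500 + 7,610 + 48,400 + 12,300 = 117,810 m³
S = 6,154,591.9 / 117,810 = 52.2417 ppt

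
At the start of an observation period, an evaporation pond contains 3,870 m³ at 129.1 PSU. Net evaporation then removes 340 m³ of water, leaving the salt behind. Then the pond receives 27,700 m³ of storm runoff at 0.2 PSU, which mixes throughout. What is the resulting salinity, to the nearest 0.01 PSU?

16.18 PSU

After evaporation: salt = 3,870×129.1 = 499,617; volume = 3,870 − 340 = 3,530 m³
After mixing: salt = 499,617 + 27,700×0.2 = 505,157; volume = 3,530 + 27,700 = 31,230 m³
S = 505,157 / 31,230 = 16.1754 PSU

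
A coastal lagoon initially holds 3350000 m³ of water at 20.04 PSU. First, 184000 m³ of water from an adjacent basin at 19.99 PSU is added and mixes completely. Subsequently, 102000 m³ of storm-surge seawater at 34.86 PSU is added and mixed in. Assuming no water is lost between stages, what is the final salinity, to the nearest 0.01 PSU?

Mass of salt is conserved:
Initial salt = 3,350,000×20.04 = 67,134,000
After stage 1: salt = 67,134,000 + 184,000×19.99 = 70,812,160; volume = 3,534,000 m³; S = 20.037 PSU
After stage 2: salt = 70,812,160 + 102,000×34.86 = 74,367,880; volume = 3,636,000 m³
S = 74,367,880 / 3,636,000 = 20.4532 PSU

20.45 PSU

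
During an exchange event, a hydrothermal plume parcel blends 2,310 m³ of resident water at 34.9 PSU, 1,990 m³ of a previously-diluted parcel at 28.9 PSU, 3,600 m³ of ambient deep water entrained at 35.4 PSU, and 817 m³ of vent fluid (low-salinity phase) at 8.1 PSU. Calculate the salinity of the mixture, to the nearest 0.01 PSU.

31.22 PSU

Weighted by volume,
salt = 2,310×34.9 + 1,990×28.9 + 3,600×35.4 + 817×8.1 = 80,619 + 57,511 + 127,440 + 6,617.7 = 272,187.7
volume = 2,310 + 1,990 + 3,600 + 817 = 8,717 m³
S = 272,187.7 / 8,717 = 31.2249 PSU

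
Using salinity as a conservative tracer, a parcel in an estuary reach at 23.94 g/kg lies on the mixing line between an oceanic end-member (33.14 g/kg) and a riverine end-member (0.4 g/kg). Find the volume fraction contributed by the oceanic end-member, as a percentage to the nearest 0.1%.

71.9%

Let g be the oceanic fraction. Salt balance per unit volume:
g×33.14 + (1−g)×0.4 = 23.94
g = (23.94 − 0.4) / (33.14 − 0.4) = 23.54/32.74 = 0.719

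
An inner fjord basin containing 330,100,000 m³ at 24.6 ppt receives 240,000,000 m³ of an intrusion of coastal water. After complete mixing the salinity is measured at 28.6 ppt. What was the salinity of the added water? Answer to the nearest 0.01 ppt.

Salt balance: 330,100,000×24.6 + 240,000,000×S = 570,100,000×28.6
8,120,460,000 + 240,000,000·S = 16,304,860,000
S = (16,304,860,000 − 8,120,460,000) / 240,000,000 = 34.1017 ppt

34.10 ppt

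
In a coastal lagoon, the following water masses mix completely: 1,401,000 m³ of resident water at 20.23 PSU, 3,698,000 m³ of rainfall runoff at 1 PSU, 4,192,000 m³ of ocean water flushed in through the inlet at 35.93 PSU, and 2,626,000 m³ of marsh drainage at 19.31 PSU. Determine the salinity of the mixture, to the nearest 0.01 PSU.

19.58 PSU

By conservation of dissolved salt,
salt = 1,401,000×20.23 + 3,698,000×1 + 4,192,000×35.93 + 2,626,000×19.31 = 28,342,230 + 3,698,000 + 150,618,560 + 50,708,060 = 233,366,850
volume = 1,401,000 + 3,698,000 + 4,192,000 + 2,626,000 = 11,917,000 m³
S = 233,366,850 / 11,917,000 = 19.5827 PSU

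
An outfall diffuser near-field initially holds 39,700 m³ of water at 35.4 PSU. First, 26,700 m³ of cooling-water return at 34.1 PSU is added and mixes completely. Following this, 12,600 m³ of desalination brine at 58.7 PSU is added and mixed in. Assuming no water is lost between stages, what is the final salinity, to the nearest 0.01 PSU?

38.68 PSU

Mass of salt is conserved:
Initial salt = 39,700×35.4 = 1,405,380
After stage 1: salt = 1,405,380 + 26,700×34.1 = 2,315,850; volume = 66,400 m³; S = 34.877 PSU
After stage 2: salt = 2,315,850 + 12,600×58.7 = 3,055,470; volume = 79,000 m³
S = 3,055,470 / 79,000 = 38.6768 PSU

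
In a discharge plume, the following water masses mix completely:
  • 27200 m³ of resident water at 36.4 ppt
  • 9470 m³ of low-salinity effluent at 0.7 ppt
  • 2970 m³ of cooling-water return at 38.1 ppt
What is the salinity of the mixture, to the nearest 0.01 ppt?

By conservation of dissolved salt,
salt = 27,200×36.4 + 9,470×0.7 + 2,970×38.1 = 990,080 + 6,629 + 113,157 = 1,109,866
volume = 27,200 + 9,470 + 2,970 = 39,640 m³
S = 1,109,866 / 39,640 = 27.9986 ppt

28.00 ppt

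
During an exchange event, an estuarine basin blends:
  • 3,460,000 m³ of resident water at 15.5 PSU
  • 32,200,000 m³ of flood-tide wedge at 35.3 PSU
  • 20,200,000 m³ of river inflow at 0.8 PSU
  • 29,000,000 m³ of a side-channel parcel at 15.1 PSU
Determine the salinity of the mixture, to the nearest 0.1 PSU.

Weighted by volume,
salt = 3,460,000×15.5 + 32,200,000×35.3 + 20,200,000×0.8 + 29,000,000×15.1 = 53,630,000 + 1,136,660,000 + 16,160,000 + 437,900,000 = 1,644,350,000
volume = 3,460,000 + 32,200,000 + 20,200,000 + 29,000,000 = 84,860,000 m³
S = 1,644,350,000 / 84,860,000 = 19.377 PSU

19.4 PSU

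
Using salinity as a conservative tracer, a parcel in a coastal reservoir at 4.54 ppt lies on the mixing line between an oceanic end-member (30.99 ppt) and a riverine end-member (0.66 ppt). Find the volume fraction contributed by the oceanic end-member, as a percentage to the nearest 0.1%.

12.8%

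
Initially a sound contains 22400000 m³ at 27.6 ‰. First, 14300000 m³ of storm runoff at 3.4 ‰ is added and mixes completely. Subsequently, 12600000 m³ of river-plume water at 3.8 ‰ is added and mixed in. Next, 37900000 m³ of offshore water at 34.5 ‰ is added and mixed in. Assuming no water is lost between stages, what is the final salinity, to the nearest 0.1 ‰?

Conserving salt mass:
Initial salt = 22,400,000×27.6 = 618,240,000
After stage 1: salt = 618,240,000 + 14,300,000×3.4 = 666,860,000; volume = 36,700,000 m³; S = 18.171 ‰
After stage 2: salt = 666,860,000 + 12,600,000×3.8 = 714,740,000; volume = 49,300,000 m³; S = 14.498 ‰
After stage 3: salt = 714,740,000 + 37,900,000×34.5 = 2,022,290,000; volume = 87,200,000 m³
S = 2,022,290,000 / 87,200,000 = 23.1914 ‰

23.2 ‰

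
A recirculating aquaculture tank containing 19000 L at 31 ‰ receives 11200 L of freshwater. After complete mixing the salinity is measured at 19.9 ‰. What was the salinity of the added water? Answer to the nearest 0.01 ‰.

1.07 ‰

Salt balance: 19,000×31 + 11,200×S = 30,200×19.9
589,000 + 11,200·S = 600,980
S = (600,980 − 589,000) / 11,200 = 1.0696 ‰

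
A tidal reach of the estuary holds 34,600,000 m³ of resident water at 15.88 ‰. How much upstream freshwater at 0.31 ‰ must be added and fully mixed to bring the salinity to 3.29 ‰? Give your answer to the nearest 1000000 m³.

146000000 m³

Salt balance: 34,600,000×15.88 + V×0.31 = (34,600,000+V)×3.29
549,448,000 + 0.31V = 113,834,000 + 3.29V
435,614,000 = 2.98V
V = 146,179,194.63 m³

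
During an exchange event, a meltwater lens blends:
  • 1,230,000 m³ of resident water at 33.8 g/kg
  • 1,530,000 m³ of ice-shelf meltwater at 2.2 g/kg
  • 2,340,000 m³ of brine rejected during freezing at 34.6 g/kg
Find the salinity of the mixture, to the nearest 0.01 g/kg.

Salt balance:
salt = 1,230,000×33.8 + 1,530,000×2.2 + 2,340,000×34.6 = 41,574,000 + 3,366,000 + 80,964,000 = 125,904,000
volume = 1,230,000 + 1,530,000 + 2,340,000 = 5,100,000 m³
S = 125,904,000 / 5,100,000 = 24.6871 g/kg

24.69 g/kg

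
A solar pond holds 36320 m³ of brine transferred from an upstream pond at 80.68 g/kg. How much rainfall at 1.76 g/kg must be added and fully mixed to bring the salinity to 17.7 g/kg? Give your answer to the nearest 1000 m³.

144000 m³

Salt balance: 36,320×80.68 + V×1.76 = (36,320+V)×17.7
2,930,297.6 + 1.76V = 642,864 + 17.7V
2,287,433.6 = 15.94V
V = 143,502.74 m³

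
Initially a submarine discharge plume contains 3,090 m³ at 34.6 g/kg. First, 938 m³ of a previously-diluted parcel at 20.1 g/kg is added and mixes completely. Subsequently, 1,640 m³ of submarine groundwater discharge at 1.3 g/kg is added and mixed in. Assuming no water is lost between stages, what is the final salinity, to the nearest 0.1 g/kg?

22.6 g/kg

Weighted by volume,
Initial salt = 3,090×34.6 = 106,914
After stage 1: salt = 106,914 + 938×20.1 = 125,767.8; volume = 4,028 m³; S = 31.223 g/kg
After stage 2: salt = 125,767.8 + 1,640×1.3 = 127,899.8; volume = 5,668 m³
S = 127,899.8 / 5,668 = 22.5652 g/kg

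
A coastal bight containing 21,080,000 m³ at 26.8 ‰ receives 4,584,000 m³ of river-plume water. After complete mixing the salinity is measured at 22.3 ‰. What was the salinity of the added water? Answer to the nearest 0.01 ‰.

Salt balance: 21,080,000×26.8 + 4,584,000×S = 25,664,000×22.3
564,944,000 + 4,584,000·S = 572,307,200
S = (572,307,200 − 564,944,000) / 4,584,000 = 1.6063 ‰

1.61 ‰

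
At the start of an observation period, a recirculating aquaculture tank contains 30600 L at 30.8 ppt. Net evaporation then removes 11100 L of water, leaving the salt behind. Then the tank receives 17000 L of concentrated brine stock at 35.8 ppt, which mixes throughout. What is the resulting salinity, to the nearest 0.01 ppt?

42.50 ppt

After evaporation: salt = 30,600×30.8 = 942,480; volume = 30,600 − 11,100 = 19,500 L
After mixing: salt = 942,480 + 17,000×35.8 = 1,551,080; volume = 19,500 + 17,000 = 36,500 L
S = 1,551,080 / 36,500 = 42.4953 ppt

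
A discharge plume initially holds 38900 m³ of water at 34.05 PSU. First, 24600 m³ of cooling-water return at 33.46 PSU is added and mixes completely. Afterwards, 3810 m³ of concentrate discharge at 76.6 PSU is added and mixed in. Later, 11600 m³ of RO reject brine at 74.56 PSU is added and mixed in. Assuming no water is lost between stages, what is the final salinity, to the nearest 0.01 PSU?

41.88 PSU

Weighted by volume,
Initial salt = 38,900×34.05 = 1,324,545
After stage 1: salt = 1,324,545 + 24,600×33.46 = 2,147,661; volume = 63,500 m³; S = 33.821 PSU
After stage 2: salt = 2,147,661 + 3,810×76.6 = 2,439,507; volume = 67,310 m³; S = 36.243 PSU
After stage 3: salt = 2,439,507 + 11,600×74.56 = 3,304,403; volume = 78,910 m³
S = 3,304,403 / 78,910 = 41.8756 PSU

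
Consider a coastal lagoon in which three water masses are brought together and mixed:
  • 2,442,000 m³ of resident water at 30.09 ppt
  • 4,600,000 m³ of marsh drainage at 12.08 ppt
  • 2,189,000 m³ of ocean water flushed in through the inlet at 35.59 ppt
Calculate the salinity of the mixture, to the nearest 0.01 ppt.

22.42 ppt

By conservation of dissolved salt,
salt = 2,442,000×30.09 + 4,600,000×12.08 + 2,189,000×35.59 = 73,479,780 + 55,568,000 + 77,906,510 = 206,954,290
volume = 2,442,000 + 4,600,000 + 2,189,000 = 9,231,000 m³
S = 206,954,290 / 9,231,000 = 22.4195 ppt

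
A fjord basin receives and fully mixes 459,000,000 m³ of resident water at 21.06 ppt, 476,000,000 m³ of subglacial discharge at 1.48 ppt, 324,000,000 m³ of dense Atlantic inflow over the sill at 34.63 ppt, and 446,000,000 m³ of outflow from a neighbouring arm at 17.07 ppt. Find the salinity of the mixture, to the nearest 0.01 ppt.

Salt balance:
salt = 459,000,000×21.06 + 476,000,000×1.48 + 324,000,000×34.63 + 446,000,000×17.07 = 9,666,540,000 + 704,480,000 + 11,220,120,000 + 7,613,220,000 = 29,204,360,000
volume = 459,000,000 + 476,000,000 + 324,000,000 + 446,000,000 = 1,705,000,000 m³
S = 29,204,360,000 / 1,705,000,000 = 17.1287 ppt

17.13 ppt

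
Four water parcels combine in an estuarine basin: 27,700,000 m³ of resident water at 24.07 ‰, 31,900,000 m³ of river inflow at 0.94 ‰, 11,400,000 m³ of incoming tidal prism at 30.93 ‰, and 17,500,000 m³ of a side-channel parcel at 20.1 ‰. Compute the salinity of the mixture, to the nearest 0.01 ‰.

15.83 ‰

Salt balance:
salt = 27,700,000×24.07 + 31,900,000×0.94 + 11,400,000×30.93 + 17,500,000×20.1 = 666,739,000 + 29,986,000 + 352,602,000 + 351,750,000 = 1,401,077,000
volume = 27,700,000 + 31,900,000 + 11,400,000 + 17,500,000 = 88,500,000 m³
S = 1,401,077,000 / 88,500,000 = 15.8314 ‰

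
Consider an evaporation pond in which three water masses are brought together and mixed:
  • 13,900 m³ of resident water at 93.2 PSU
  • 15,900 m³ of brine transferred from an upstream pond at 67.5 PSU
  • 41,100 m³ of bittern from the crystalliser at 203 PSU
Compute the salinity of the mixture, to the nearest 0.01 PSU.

151.09 PSU

Total salt / total volume:
salt = 13,900×93.2 + 15,900×67.5 + 41,100×203 = 1,295,480 + 1,073,250 + 8,343,300 = 10,712,030
volume = 13,900 + 15,900 + 41,100 = 70,900 m³
S = 10,712,030 / 70,900 = 151.0865 PSU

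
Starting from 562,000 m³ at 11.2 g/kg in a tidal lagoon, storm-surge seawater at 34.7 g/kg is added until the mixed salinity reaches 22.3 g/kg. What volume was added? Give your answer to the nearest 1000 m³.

Salt balance: 562,000×11.2 + V×34.7 = (562,000+V)×22.3
6,294,400 + 34.7V = 12,532,600 + 22.3V
6,238,200 = 12.4V
V = 503,080.65 m³

503000 m³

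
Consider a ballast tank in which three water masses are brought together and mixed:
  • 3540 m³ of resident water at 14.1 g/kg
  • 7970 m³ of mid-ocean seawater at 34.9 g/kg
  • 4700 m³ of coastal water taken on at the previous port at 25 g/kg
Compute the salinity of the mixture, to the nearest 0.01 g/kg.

27.49 g/kg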